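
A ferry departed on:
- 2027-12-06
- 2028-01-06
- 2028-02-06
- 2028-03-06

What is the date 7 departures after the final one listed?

Each date is the 6th; the gaps (31, 31, 29) track the month lengths.
The rule is the 6th of each month.
April 2028: 2028-04-06.
May 2028: 2028-05-06.
Next: June 2028 → 2028-06-06.
July 2028: 2028-07-06.
Next: August 2028 → 2028-08-06.
September 2028: 2028-09-06.
Next: October 2028 → 2028-10-06.

2028-10-06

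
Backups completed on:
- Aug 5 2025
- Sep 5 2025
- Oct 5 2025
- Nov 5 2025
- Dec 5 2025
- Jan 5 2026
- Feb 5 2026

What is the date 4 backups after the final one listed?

Jun 5 2026

Gaps: 31, 30, 31, 30, 31, 31 days — not constant. Every event is on the 5th of the month.
Pattern: the 5th of each month.
Next: March 2026 → Mar 5 2026.
April 2026: Apr 5 2026.
Next: May 2026 → May 5 2026.
June 2026: Jun 5 2026.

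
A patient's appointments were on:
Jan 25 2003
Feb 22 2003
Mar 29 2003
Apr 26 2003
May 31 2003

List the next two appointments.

Every date is a Saturday; gaps 28, 35, 28, 35 days.
Each is the last Saturday of its month (at least one falls on the 29th or later, ruling out '4th Saturday').
June 2003 ends with Saturday Jun 28 2003.
July 2003 ends with Saturday Jul 26 2003.

Jun 28 2003, Jul 26 2003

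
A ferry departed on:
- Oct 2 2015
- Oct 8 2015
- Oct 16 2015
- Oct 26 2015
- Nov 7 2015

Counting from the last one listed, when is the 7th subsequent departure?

The spacing grows by 2 each time: 6, 8, 10, 12 days.
Next gap: 14 days. Nov 7 2015 + 14 days = Nov 21 2015.
Next gap: 16 days. Nov 21 2015 + 16 days = Dec 7 2015.
Next gap: 18 days. Dec 7 2015 + 18 days = Dec 25 2015.
Next gap: 20 days. Dec 25 2015 + 20 days = Jan 14 2016.
Next gap: 22 days. Jan 14 2016 + 22 days = Feb 5 2016.
Next gap: 24 days. Feb 5 2016 + 24 days = Feb 29 2016.
Next gap: 26 days. Feb 29 2016 + 26 days = Mar 26 2016.

Mar 26 2016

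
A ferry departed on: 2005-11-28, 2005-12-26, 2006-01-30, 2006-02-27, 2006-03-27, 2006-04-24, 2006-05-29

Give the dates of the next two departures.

2006-06-26, 2006-07-31

Every date is a Monday; gaps 28, 35, 28, 28, 28, 35 days.
Each is the last Monday of its month (at least one falls on the 29th or later, ruling out '4th Monday').
June 2006 ends with Monday 2006-06-26.
July 2006 ends with Monday 2006-07-31.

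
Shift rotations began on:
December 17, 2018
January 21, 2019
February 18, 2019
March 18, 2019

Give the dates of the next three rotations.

April 15, 2019; May 20, 2019; June 17, 2019

All dates are Mondays, 35, 28, 28 days apart.
Specifically, the 3rd Monday of each month.
3rd Monday of April 2019: April 15, 2019.
May 2019 — 3rd Monday is May 20, 2019.
June 2019 — 3rd Monday is June 17, 2019.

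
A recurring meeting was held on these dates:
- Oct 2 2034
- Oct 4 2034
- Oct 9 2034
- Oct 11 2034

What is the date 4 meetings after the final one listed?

Oct 25 2034

Every event lands on a Monday or Wednesday (gaps cycle 2, 5, 2).
So the schedule is: every Monday and Wednesday.
Next Monday: Oct 16 2034.
Next Wednesday: Oct 18 2034.
The following Monday is Oct 23 2034.
Next Wednesday: Oct 25 2034.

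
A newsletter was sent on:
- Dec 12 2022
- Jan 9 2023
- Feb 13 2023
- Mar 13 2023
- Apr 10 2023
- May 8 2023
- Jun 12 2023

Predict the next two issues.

All dates are Mondays, 28, 35, 28, 28, 28, 35 days apart.
Specifically, the 2nd Monday of each month.
2nd Monday of July 2023: Jul 10 2023.
August 2023 — 2nd Monday is Aug 14 2023.

Jul 10 2023, Aug 14 2023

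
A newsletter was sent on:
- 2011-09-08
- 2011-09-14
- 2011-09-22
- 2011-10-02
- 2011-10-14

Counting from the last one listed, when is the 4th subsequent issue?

2011-12-21

The spacing grows by 2 each time: 6, 8, 10, 12 days.
Next gap: 14 days. 2011-10-14 + 14 days = 2011-10-28.
Next gap: 16 days. 2011-10-28 + 16 days = 2011-11-13.
Next gap: 18 days. 2011-11-13 + 18 days = 2011-12-01.
Next gap: 20 days. 2011-12-01 + 20 days = 2011-12-21.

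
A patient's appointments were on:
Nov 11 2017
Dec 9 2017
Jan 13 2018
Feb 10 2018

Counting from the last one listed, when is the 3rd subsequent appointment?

May 12 2018

All dates are Saturdays, 28, 35, 28 days apart.
Specifically, the 2nd Saturday of each month.
2nd Saturday of March 2018: Mar 10 2018.
2nd Saturday of April 2018: Apr 14 2018.
2nd Saturday of May 2018: May 12 2018.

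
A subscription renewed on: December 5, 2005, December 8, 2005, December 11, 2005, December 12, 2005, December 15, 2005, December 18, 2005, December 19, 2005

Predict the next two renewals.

December 22, 2005; December 25, 2005

The gap pattern 3, 3, 1, 3, 3, 1 repeats every 3 events.
These are the Mondays, Thursdays and Sundays of each week.
The following Thursday is December 22, 2005.
The following Sunday is December 25, 2005.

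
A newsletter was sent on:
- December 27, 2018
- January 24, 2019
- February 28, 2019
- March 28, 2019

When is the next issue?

April 25, 2019

All dates are Thursdays, 28, 35, 28 days apart.
Specifically, the 4th Thursday of each month.
April 2019 — 4th Thursday is April 25, 2019.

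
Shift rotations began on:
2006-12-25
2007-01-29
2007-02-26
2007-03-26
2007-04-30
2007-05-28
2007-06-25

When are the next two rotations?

Every date is a Monday; gaps 35, 28, 28, 35, 28, 28 days.
Each is the last Monday of its month (at least one falls on the 29th or later, ruling out '4th Monday').
July 2007 ends with Monday 2007-07-30.
August 2007 ends with Monday 2007-08-27.

2007-07-30, 2007-08-27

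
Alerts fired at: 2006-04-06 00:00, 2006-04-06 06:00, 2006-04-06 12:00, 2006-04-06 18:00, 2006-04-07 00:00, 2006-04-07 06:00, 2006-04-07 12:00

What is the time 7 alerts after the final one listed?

2006-04-09 06:00

Gaps: 6, 6, 6, 6, 6, 6 hours — each event is 6 hours after the previous one.
2006-04-07 12:00 + 6 h = 2006-04-07 18:00.
2006-04-07 18:00 + 6 h = 2006-04-08 00:00.
2006-04-08 00:00 + 6 h = 2006-04-08 06:00.
2006-04-08 06:00 + 6 h = 2006-04-08 12:00.
2006-04-08 12:00 + 6 h = 2006-04-08 18:00.
2006-04-08 18:00 + 6 h = 2006-04-09 00:00.
2006-04-09 00:00 + 6 h = 2006-04-09 06:00.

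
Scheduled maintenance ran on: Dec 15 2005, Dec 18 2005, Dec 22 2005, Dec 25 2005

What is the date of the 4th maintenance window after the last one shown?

Jan 8 2006

Gaps: 3, 4, 3 days — not constant, but cyclic with period 2.
The events fall on every Thursday and Sunday.
Next Thursday: Dec 29 2005.
The following Sunday is Jan 1 2006.
The following Thursday is Jan 5 2006.
Next Sunday: Jan 8 2006.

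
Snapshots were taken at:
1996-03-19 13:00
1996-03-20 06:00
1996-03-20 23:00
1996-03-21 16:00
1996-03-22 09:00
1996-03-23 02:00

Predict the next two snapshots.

1996-03-23 19:00, 1996-03-24 12:00

Gaps: 17, 17, 17, 17, 17 hours — each event is 17 hours after the previous one.
1996-03-23 02:00 + 17 h = 1996-03-23 19:00.
1996-03-23 19:00 + 17 h = 1996-03-24 12:00.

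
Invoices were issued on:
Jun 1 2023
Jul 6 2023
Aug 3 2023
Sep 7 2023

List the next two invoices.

Oct 5 2023, Nov 2 2023

These are Thursdays at 28- or 35-day spacing (35, 28, 35).
The pattern: 1st Thursday of the month.
October 2023 — 1st Thursday is Oct 5 2023.
November 2023 — 1st Thursday is Nov 2 2023.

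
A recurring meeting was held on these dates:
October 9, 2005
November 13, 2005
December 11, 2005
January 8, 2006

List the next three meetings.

February 12, 2006; March 12, 2006; April 9, 2006

Gaps: 35, 28, 28 days — a mix of 28 and 35. Every date is a Sunday.
Each is the 2nd Sunday of its month.
2nd Sunday of February 2006: February 12, 2006.
March 2006 — 2nd Sunday is March 12, 2006.
April 2006 — 2nd Sunday is April 9, 2006.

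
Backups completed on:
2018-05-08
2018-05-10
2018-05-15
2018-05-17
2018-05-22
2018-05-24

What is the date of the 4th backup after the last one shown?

2018-06-07

The gap pattern 2, 5, 2, 5, 2 repeats every 2 events.
These are the Tuesdays and Thursdays of each week.
The following Tuesday is 2018-05-29.
Next Thursday: 2018-05-31.
Next Tuesday: 2018-06-05.
The following Thursday is 2018-06-07.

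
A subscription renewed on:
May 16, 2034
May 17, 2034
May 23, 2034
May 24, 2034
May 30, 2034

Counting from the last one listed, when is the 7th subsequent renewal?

Gaps: 1, 6, 1, 6 days — not constant, but cyclic with period 2.
The events fall on every Tuesday and Wednesday.
Next Wednesday: May 31, 2034.
Next Tuesday: June 6, 2034.
Next Wednesday: June 7, 2034.
The following Tuesday is June 13, 2034.
The following Wednesday is June 14, 2034.
The following Tuesday is June 20, 2034.
Next Wednesday: June 21, 2034.

June 21, 2034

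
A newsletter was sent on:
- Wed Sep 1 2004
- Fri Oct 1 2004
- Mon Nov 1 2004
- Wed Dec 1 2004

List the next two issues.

Sat Jan 1 2005, Tue Feb 1 2005

Each date is the 1st; the gaps (30, 31, 30) track the month lengths.
The rule is the 1st of each month.
January 2005: Sat Jan 1 2005.
Next: February 2005 → Tue Feb 1 2005.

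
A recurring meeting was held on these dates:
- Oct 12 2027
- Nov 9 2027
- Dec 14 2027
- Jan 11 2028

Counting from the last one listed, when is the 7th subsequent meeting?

Aug 8 2028

All dates are Tuesdays, 28, 35, 28 days apart.
Specifically, the 2nd Tuesday of each month.
February 2028 — 2nd Tuesday is Feb 8 2028.
2nd Tuesday of March 2028: Mar 14 2028.
April 2028 — 2nd Tuesday is Apr 11 2028.
2nd Tuesday of May 2028: May 9 2028.
June 2028 — 2nd Tuesday is Jun 13 2028.
2nd Tuesday of July 2028: Jul 11 2028.
August 2028 — 2nd Tuesday is Aug 8 2028.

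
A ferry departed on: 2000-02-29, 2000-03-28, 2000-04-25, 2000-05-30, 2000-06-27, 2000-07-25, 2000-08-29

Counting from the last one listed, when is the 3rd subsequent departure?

Every date is a Tuesday; gaps 28, 28, 35, 28, 28, 35 days.
Each is the last Tuesday of its month (at least one falls on the 29th or later, ruling out '4th Tuesday').
September 2000 ends with Tuesday 2000-09-26.
Last Tuesday of October 2000: 2000-10-31.
November 2000 ends with Tuesday 2000-11-28.

2000-11-28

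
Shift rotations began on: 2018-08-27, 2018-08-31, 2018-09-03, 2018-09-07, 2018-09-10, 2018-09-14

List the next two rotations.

2018-09-17, 2018-09-21

Every event lands on a Monday or Friday (gaps cycle 4, 3, 4, 3, 4).
So the schedule is: every Monday and Friday.
The following Monday is 2018-09-17.
The following Friday is 2018-09-21.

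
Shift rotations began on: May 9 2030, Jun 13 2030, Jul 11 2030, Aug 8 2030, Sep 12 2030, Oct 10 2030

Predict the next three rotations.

Nov 14 2030, Dec 12 2030, Jan 9 2031

These are Thursdays at 28- or 35-day spacing (35, 28, 28, 35, 28).
The pattern: 2nd Thursday of the month.
November 2030 — 2nd Thursday is Nov 14 2030.
2nd Thursday of December 2030: Dec 12 2030.
January 2031 — 2nd Thursday is Jan 9 2031.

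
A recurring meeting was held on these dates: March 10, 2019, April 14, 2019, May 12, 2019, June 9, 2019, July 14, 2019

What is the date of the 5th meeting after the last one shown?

All dates are Sundays, 35, 28, 28, 35 days apart.
Specifically, the 2nd Sunday of each month.
2nd Sunday of August 2019: August 11, 2019.
September 2019 — 2nd Sunday is September 8, 2019.
2nd Sunday of October 2019: October 13, 2019.
2nd Sunday of November 2019: November 10, 2019.
2nd Sunday of December 2019: December 8, 2019.

December 8, 2019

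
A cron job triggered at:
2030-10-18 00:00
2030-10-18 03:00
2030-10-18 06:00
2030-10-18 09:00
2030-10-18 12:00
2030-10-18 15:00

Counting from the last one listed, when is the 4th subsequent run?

2030-10-19 03:00

Gaps: 3, 3, 3, 3, 3 hours — each event is 3 hours after the previous one.
2030-10-18 15:00 + 3 h = 2030-10-18 18:00.
2030-10-18 18:00 + 3 h = 2030-10-18 21:00.
2030-10-18 21:00 + 3 h = 2030-10-19 00:00.
2030-10-19 00:00 + 3 h = 2030-10-19 03:00.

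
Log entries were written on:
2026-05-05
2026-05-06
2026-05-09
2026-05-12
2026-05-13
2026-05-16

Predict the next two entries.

2026-05-19, 2026-05-20

The gap pattern 1, 3, 3, 1, 3 repeats every 3 events.
These are the Tuesdays, Wednesdays and Saturdays of each week.
The following Tuesday is 2026-05-19.
Next Wednesday: 2026-05-20.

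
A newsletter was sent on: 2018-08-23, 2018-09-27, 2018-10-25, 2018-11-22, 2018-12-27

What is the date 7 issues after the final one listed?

2019-07-25

All dates are Thursdays, 35, 28, 28, 35 days apart.
Specifically, the 4th Thursday of each month.
4th Thursday of January 2019: 2019-01-24.
4th Thursday of February 2019: 2019-02-28.
March 2019 — 4th Thursday is 2019-03-28.
April 2019 — 4th Thursday is 2019-04-25.
4th Thursday of May 2019: 2019-05-23.
4th Thursday of June 2019: 2019-06-27.
July 2019 — 4th Thursday is 2019-07-25.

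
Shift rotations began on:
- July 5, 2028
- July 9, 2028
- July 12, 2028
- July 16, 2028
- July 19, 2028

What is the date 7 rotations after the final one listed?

August 13, 2028

Every event lands on a Wednesday or Sunday (gaps cycle 4, 3, 4, 3).
So the schedule is: every Wednesday and Sunday.
Next Sunday: July 23, 2028.
Next Wednesday: July 26, 2028.
Next Sunday: July 30, 2028.
Next Wednesday: August 2, 2028.
Next Sunday: August 6, 2028.
Next Wednesday: August 9, 2028.
Next Sunday: August 13, 2028.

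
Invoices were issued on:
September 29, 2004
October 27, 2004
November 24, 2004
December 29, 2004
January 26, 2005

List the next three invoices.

February 23, 2005; March 30, 2005; April 27, 2005

All Wednesdays; the gaps (28, 28, 35, 28) vary with month length.
This is the last Wednesday of each month.
Last Wednesday of February 2005: February 23, 2005.
March 2005 ends with Wednesday March 30, 2005.
April 2005 ends with Wednesday April 27, 2005.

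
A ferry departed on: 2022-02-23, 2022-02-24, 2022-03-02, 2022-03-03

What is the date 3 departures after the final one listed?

2022-03-16

The gap pattern 1, 6, 1 repeats every 2 events.
These are the Wednesdays and Thursdays of each week.
The following Wednesday is 2022-03-09.
The following Thursday is 2022-03-10.
Next Wednesday: 2022-03-16.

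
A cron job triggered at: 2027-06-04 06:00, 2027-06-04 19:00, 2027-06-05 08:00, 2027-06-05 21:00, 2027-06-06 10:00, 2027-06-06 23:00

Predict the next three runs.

Spacing: 13, 13, 13, 13, 13 h — constant 13 h.
2027-06-06 23:00 + 13 h = 2027-06-07 12:00.
2027-06-07 12:00 + 13 h = 2027-06-08 01:00.
2027-06-08 01:00 + 13 h = 2027-06-08 14:00.

2027-06-07 12:00, 2027-06-08 01:00, 2027-06-08 14:00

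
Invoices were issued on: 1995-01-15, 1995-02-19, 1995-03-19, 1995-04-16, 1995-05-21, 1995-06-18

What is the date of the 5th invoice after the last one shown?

1995-11-19

These are Sundays at 28- or 35-day spacing (35, 28, 28, 35, 28).
The pattern: 3rd Sunday of the month.
July 1995 — 3rd Sunday is 1995-07-16.
August 1995 — 3rd Sunday is 1995-08-20.
September 1995 — 3rd Sunday is 1995-09-17.
October 1995 — 3rd Sunday is 1995-10-15.
November 1995 — 3rd Sunday is 1995-11-19.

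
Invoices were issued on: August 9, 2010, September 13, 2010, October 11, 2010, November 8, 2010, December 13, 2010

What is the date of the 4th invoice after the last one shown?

April 11, 2011

Gaps: 35, 28, 28, 35 days — a mix of 28 and 35. Every date is a Monday.
Each is the 2nd Monday of its month.
2nd Monday of January 2011: January 10, 2011.
February 2011 — 2nd Monday is February 14, 2011.
2nd Monday of March 2011: March 14, 2011.
2nd Monday of April 2011: April 11, 2011.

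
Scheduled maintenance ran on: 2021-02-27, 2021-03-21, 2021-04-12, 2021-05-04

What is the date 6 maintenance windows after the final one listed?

2021-09-13

The spacing is 22, 22, 22 days — always 22 days.
2021-05-04 + 22 days = 2021-05-26.
2021-05-26 + 22 days = 2021-06-17.
2021-06-17 + 22 days = 2021-07-09.
2021-07-09 + 22 days = 2021-07-31.
2021-07-31 + 22 days = 2021-08-22.
2021-08-22 + 22 days = 2021-09-13.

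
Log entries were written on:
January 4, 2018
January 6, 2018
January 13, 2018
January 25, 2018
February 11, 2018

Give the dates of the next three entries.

March 5, 2018; April 1, 2018; May 3, 2018

Gaps: 2, 7, 12, 17 days — each gap is 5 larger than the previous one.
Next gap: 22 days. February 11, 2018 + 22 days = March 5, 2018.
Next gap: 27 days. March 5, 2018 + 27 days = April 1, 2018.
Next gap: 32 days. April 1, 2018 + 32 days = May 3, 2018.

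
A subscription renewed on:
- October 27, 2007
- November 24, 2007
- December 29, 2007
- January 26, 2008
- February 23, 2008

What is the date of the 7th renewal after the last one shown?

September 27, 2008

All Saturdays; the gaps (28, 35, 28, 28) vary with month length.
This is the last Saturday of each month.
March 2008 ends with Saturday March 29, 2008.
Last Saturday of April 2008: April 26, 2008.
Last Saturday of May 2008: May 31, 2008.
Last Saturday of June 2008: June 28, 2008.
July 2008 ends with Saturday July 26, 2008.
Last Saturday of August 2008: August 30, 2008.
September 2008 ends with Saturday September 27, 2008.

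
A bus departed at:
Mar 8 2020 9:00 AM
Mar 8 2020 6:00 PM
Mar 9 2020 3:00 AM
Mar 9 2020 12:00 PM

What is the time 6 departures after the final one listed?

Spacing: 9, 9, 9 h — constant 9 h.
Mar 9 2020 12:00 PM + 9 h = Mar 9 2020 9:00 PM.
Mar 9 2020 9:00 PM + 9 h = Mar 10 2020 6:00 AM.
Mar 10 2020 6:00 AM + 9 h = Mar 10 2020 3:00 PM.
Mar 10 2020 3:00 PM + 9 h = Mar 11 2020 12:00 AM.
Mar 11 2020 12:00 AM + 9 h = Mar 11 2020 9:00 AM.
Mar 11 2020 9:00 AM + 9 h = Mar 11 2020 6:00 PM.

Mar 11 2020 6:00 PM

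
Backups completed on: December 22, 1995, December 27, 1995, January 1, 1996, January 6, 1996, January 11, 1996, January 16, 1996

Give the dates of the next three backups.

January 21, 1996; January 26, 1996; January 31, 1996

The spacing is 5, 5, 5, 5, 5 days — always 5 days.
January 16, 1996 + 5 days = January 21, 1996.
January 21, 1996 + 5 days = January 26, 1996.
January 26, 1996 + 5 days = January 31, 1996.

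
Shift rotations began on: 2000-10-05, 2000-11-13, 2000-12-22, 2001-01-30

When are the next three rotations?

Every event comes 39 days after the last (39, 39, 39).
2001-01-30 + 39 days = 2001-03-10.
2001-03-10 + 39 days = 2001-04-18.
2001-04-18 + 39 days = 2001-05-27.

2001-03-10, 2001-04-18, 2001-05-27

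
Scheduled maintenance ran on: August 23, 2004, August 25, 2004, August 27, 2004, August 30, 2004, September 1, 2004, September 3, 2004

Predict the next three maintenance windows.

September 6, 2004; September 8, 2004; September 10, 2004

The gap pattern 2, 2, 3, 2, 2 repeats every 3 events.
These are the Mondays, Wednesdays and Fridays of each week.
The following Monday is September 6, 2004.
The following Wednesday is September 8, 2004.
Next Friday: September 10, 2004.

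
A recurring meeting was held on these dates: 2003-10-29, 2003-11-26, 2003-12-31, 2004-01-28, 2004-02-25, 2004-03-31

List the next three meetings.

Every date is a Wednesday; gaps 28, 35, 28, 28, 35 days.
Each is the last Wednesday of its month (at least one falls on the 29th or later, ruling out '4th Wednesday').
April 2004 ends with Wednesday 2004-04-28.
Last Wednesday of May 2004: 2004-05-26.
Last Wednesday of June 2004: 2004-06-30.

2004-04-28, 2004-05-26, 2004-06-30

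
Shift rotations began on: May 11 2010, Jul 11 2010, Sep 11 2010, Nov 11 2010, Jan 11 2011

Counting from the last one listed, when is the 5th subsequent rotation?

Nov 11 2011

The day-of-month is always 11 (61, 62, 61, 61 days between events).
So this recurs on the 11th of every 2 months.
Next: March 2011 → Mar 11 2011.
Next: May 2011 → May 11 2011.
July 2011: Jul 11 2011.
Next: September 2011 → Sep 11 2011.
November 2011: Nov 11 2011.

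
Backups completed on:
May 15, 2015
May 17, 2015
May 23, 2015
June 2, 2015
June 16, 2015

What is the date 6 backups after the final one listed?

December 1, 2015

The spacing grows by 4 each time: 2, 6, 10, 14 days.
Next gap: 18 days. June 16, 2015 + 18 days = July 4, 2015.
Next gap: 22 days. July 4, 2015 + 22 days = July 26, 2015.
Next gap: 26 days. July 26, 2015 + 26 days = August 21, 2015.
Next gap: 30 days. August 21, 2015 + 30 days = September 20, 2015.
Next gap: 34 days. September 20, 2015 + 34 days = October 24, 2015.
Next gap: 38 days. October 24, 2015 + 38 days = December 1, 2015.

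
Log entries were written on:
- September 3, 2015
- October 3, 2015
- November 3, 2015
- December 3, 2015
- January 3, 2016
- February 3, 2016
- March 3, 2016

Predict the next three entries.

The day-of-month is always 3 (30, 31, 30, 31, 31, 29 days between events).
So this recurs on the 3rd of each month.
April 2016: April 3, 2016.
Next: May 2016 → May 3, 2016.
June 2016: June 3, 2016.

April 3, 2016; May 3, 2016; June 3, 2016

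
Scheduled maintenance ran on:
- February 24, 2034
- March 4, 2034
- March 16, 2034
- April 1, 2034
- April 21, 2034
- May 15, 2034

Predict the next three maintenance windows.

Gaps: 8, 12, 16, 20, 24 days — each gap is 4 larger than the previous one.
Next gap: 28 days. May 15, 2034 + 28 days = June 12, 2034.
Next gap: 32 days. June 12, 2034 + 32 days = July 14, 2034.
Next gap: 36 days. July 14, 2034 + 36 days = August 19, 2034.

June 12, 2034; July 14, 2034; August 19, 2034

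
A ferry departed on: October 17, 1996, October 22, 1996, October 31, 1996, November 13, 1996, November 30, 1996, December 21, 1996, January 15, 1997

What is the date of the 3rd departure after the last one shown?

April 24, 1997

Gaps: 5, 9, 13, 17, 21, 25 days — each gap is 4 larger than the previous one.
Next gap: 29 days. January 15, 1997 + 29 days = February 13, 1997.
Next gap: 33 days. February 13, 1997 + 33 days = March 18, 1997.
Next gap: 37 days. March 18, 1997 + 37 days = April 24, 1997.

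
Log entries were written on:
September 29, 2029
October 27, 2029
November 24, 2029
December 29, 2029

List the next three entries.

All Saturdays; the gaps (28, 28, 35) vary with month length.
This is the last Saturday of each month.
Last Saturday of January 2030: January 26, 2030.
Last Saturday of February 2030: February 23, 2030.
Last Saturday of March 2030: March 30, 2030.

January 26, 2030; February 23, 2030; March 30, 2030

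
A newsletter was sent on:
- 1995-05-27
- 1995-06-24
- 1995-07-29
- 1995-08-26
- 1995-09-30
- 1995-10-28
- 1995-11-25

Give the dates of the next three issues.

These are Saturdays with 28, 35, 28, 35, 28, 28-day gaps.
Each is the final Saturday of its month — 1995-07-29 is past the 28th, so '4th Saturday' doesn't fit.
December 1995 ends with Saturday 1995-12-30.
January 1996 ends with Saturday 1996-01-27.
February 1996 ends with Saturday 1996-02-24.

1995-12-30, 1996-01-27, 1996-02-24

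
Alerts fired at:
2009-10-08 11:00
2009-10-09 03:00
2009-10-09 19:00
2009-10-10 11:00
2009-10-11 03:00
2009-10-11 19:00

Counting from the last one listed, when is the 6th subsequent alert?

The interval is a steady 16 hours (16, 16, 16, 16, 16).
2009-10-11 19:00 + 16 h = 2009-10-12 11:00.
2009-10-12 11:00 + 16 h = 2009-10-13 03:00.
2009-10-13 03:00 + 16 h = 2009-10-13 19:00.
2009-10-13 19:00 + 16 h = 2009-10-14 11:00.
2009-10-14 11:00 + 16 h = 2009-10-15 03:00.
2009-10-15 03:00 + 16 h = 2009-10-15 19:00.

2009-10-15 19:00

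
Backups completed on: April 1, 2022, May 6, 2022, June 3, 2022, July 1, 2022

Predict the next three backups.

Gaps: 35, 28, 28 days — a mix of 28 and 35. Every date is a Friday.
Each is the 1st Friday of its month.
August 2022 — 1st Friday is August 5, 2022.
September 2022 — 1st Friday is September 2, 2022.
1st Friday of October 2022: October 7, 2022.

August 5, 2022; September 2, 2022; October 7, 2022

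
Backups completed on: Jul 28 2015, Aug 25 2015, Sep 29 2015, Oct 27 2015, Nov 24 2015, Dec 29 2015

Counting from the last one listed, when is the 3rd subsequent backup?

Mar 29 2016

These are Tuesdays with 28, 35, 28, 28, 35-day gaps.
Each is the final Tuesday of its month — Sep 29 2015 is past the 28th, so '4th Tuesday' doesn't fit.
Last Tuesday of January 2016: Jan 26 2016.
February 2016 ends with Tuesday Feb 23 2016.
March 2016 ends with Tuesday Mar 29 2016.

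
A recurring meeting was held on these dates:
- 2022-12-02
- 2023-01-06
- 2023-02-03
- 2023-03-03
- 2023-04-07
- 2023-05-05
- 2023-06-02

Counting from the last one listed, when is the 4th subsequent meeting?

2023-10-06

These are Fridays at 28- or 35-day spacing (35, 28, 28, 35, 28, 28).
The pattern: 1st Friday of the month.
1st Friday of July 2023: 2023-07-07.
August 2023 — 1st Friday is 2023-08-04.
September 2023 — 1st Friday is 2023-09-01.
1st Friday of October 2023: 2023-10-06.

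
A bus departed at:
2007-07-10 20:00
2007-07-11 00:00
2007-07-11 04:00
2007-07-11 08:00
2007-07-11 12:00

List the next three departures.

Gaps: 4, 4, 4, 4 hours — each event is 4 hours after the previous one.
2007-07-11 12:00 + 4 h = 2007-07-11 16:00.
2007-07-11 16:00 + 4 h = 2007-07-11 20:00.
2007-07-11 20:00 + 4 h = 2007-07-12 00:00.

2007-07-11 16:00, 2007-07-11 20:00, 2007-07-12 00:00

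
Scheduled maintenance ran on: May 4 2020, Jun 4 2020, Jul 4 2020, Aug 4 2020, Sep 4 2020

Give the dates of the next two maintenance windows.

Oct 4 2020, Nov 4 2020

Gaps: 31, 30, 31, 31 days — not constant. Every event is on the 4th of the month.
Pattern: the 4th of each month.
Next: October 2020 → Oct 4 2020.
Next: November 2020 → Nov 4 2020.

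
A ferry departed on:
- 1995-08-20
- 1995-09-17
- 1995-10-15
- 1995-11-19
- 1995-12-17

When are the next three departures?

All dates are Sundays, 28, 28, 35, 28 days apart.
Specifically, the 3rd Sunday of each month.
3rd Sunday of January 1996: 1996-01-21.
February 1996 — 3rd Sunday is 1996-02-18.
3rd Sunday of March 1996: 1996-03-17.

1996-01-21, 1996-02-18, 1996-03-17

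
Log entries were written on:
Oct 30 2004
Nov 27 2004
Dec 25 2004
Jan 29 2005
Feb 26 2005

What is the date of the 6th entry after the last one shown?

Every date is a Saturday; gaps 28, 28, 35, 28 days.
Each is the last Saturday of its month (at least one falls on the 29th or later, ruling out '4th Saturday').
Last Saturday of March 2005: Mar 26 2005.
April 2005 ends with Saturday Apr 30 2005.
Last Saturday of May 2005: May 28 2005.
Last Saturday of June 2005: Jun 25 2005.
July 2005 ends with Saturday Jul 30 2005.
Last Saturday of August 2005: Aug 27 2005.

Aug 27 2005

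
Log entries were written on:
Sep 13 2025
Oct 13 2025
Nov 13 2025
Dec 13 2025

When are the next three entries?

Each date is the 13th; the gaps (30, 31, 30) track the month lengths.
The rule is the 13th of each month.
January 2026: Jan 13 2026.
February 2026: Feb 13 2026.
Next: March 2026 → Mar 13 2026.

Jan 13 2026, Feb 13 2026, Mar 13 2026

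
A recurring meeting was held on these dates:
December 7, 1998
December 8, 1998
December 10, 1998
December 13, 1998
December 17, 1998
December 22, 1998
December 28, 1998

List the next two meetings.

January 4, 1999; January 12, 1999

Gaps: 1, 2, 3, 4, 5, 6 days — each gap is 1 larger than the previous one.
Next gap: 7 days. December 28, 1998 + 7 days = January 4, 1999.
Next gap: 8 days. January 4, 1999 + 8 days = January 12, 1999.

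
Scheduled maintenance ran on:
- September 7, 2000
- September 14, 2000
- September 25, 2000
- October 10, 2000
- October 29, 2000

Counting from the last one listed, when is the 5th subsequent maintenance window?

April 2, 2001

Gaps: 7, 11, 15, 19 days — each gap is 4 larger than the previous one.
Next gap: 23 days. October 29, 2000 + 23 days = November 21, 2000.
Next gap: 27 days. November 21, 2000 + 27 days = December 18, 2000.
Next gap: 31 days. December 18, 2000 + 31 days = January 18, 2001.
Next gap: 35 days. January 18, 2001 + 35 days = February 22, 2001.
Next gap: 39 days. February 22, 2001 + 39 days = April 2, 2001.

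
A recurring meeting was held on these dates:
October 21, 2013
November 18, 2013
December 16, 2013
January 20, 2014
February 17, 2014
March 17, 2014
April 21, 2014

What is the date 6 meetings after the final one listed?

These are Mondays at 28- or 35-day spacing (28, 28, 35, 28, 28, 35).
The pattern: 3rd Monday of the month.
3rd Monday of May 2014: May 19, 2014.
3rd Monday of June 2014: June 16, 2014.
3rd Monday of July 2014: July 21, 2014.
3rd Monday of August 2014: August 18, 2014.
3rd Monday of September 2014: September 15, 2014.
October 2014 — 3rd Monday is October 20, 2014.

October 20, 2014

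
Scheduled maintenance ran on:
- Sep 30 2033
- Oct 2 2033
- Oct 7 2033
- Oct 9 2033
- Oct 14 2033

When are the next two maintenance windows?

Oct 16 2033, Oct 21 2033

The gap pattern 2, 5, 2, 5 repeats every 2 events.
These are the Fridays and Sundays of each week.
The following Sunday is Oct 16 2033.
Next Friday: Oct 21 2033.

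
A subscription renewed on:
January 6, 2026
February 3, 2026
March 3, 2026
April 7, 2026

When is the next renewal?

All dates are Tuesdays, 28, 28, 35 days apart.
Specifically, the 1st Tuesday of each month.
May 2026 — 1st Tuesday is May 5, 2026.

May 5, 2026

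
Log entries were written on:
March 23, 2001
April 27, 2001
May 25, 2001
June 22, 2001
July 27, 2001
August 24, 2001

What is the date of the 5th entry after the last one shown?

All dates are Fridays, 35, 28, 28, 35, 28 days apart.
Specifically, the 4th Friday of each month.
September 2001 — 4th Friday is September 28, 2001.
October 2001 — 4th Friday is October 26, 2001.
November 2001 — 4th Friday is November 23, 2001.
December 2001 — 4th Friday is December 28, 2001.
January 2002 — 4th Friday is January 25, 2002.

January 25, 2002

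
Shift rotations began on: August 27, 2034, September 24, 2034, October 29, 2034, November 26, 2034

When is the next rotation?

All Sundays; the gaps (28, 35, 28) vary with month length.
This is the last Sunday of each month.
Last Sunday of December 2034: December 31, 2034.

December 31, 2034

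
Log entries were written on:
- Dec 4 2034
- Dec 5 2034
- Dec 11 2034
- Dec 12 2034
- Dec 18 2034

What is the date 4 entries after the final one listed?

Every event lands on a Monday or Tuesday (gaps cycle 1, 6, 1, 6).
So the schedule is: every Monday and Tuesday.
Next Tuesday: Dec 19 2034.
The following Monday is Dec 25 2034.
The following Tuesday is Dec 26 2034.
Next Monday: Jan 1 2035.

Jan 1 2035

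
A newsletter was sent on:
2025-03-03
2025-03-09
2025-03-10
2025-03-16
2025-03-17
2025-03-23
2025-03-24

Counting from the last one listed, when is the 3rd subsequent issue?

2025-04-06

Every event lands on a Monday or Sunday (gaps cycle 6, 1, 6, 1, 6, 1).
So the schedule is: every Monday and Sunday.
The following Sunday is 2025-03-30.
The following Monday is 2025-03-31.
Next Sunday: 2025-04-06.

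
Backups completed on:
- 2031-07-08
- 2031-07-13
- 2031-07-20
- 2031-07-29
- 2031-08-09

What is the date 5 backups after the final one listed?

2031-11-02

Intervals are 5, 7, 9, 11 days — an arithmetic progression with common difference 2.
Next gap: 13 days. 2031-08-09 + 13 days = 2031-08-22.
Next gap: 15 days. 2031-08-22 + 15 days = 2031-09-06.
Next gap: 17 days. 2031-09-06 + 17 days = 2031-09-23.
Next gap: 19 days. 2031-09-23 + 19 days = 2031-10-12.
Next gap: 21 days. 2031-10-12 + 21 days = 2031-11-02.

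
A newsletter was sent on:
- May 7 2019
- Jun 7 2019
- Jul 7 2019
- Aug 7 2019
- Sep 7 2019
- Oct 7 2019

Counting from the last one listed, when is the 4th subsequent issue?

Gaps: 31, 30, 31, 31, 30 days — not constant. Every event is on the 7th of the month.
Pattern: the 7th of each month.
November 2019: Nov 7 2019.
December 2019: Dec 7 2019.
Next: January 2020 → Jan 7 2020.
February 2020: Feb 7 2020.

Feb 7 2020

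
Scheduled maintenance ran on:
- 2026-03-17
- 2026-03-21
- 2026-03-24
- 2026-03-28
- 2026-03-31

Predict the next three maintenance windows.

The gap pattern 4, 3, 4, 3 repeats every 2 events.
These are the Tuesdays and Saturdays of each week.
The following Saturday is 2026-04-04.
The following Tuesday is 2026-04-07.
Next Saturday: 2026-04-11.

2026-04-04, 2026-04-07, 2026-04-11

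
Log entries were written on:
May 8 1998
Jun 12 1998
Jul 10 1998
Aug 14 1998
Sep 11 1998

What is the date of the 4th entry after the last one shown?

These are Fridays at 28- or 35-day spacing (35, 28, 35, 28).
The pattern: 2nd Friday of the month.
2nd Friday of October 1998: Oct 9 1998.
November 1998 — 2nd Friday is Nov 13 1998.
December 1998 — 2nd Friday is Dec 11 1998.
2nd Friday of January 1999: Jan 8 1999.

Jan 8 1999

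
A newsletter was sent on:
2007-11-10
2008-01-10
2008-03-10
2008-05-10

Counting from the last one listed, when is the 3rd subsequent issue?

2008-11-10

Gaps: 61, 60, 61 days — not constant. Every event is on the 10th of the month.
Pattern: the 10th of every 2 months.
Next: July 2008 → 2008-07-10.
Next: September 2008 → 2008-09-10.
Next: November 2008 → 2008-11-10.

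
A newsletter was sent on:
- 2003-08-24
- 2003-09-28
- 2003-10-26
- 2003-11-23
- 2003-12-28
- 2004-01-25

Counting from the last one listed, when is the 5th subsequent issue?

These are Sundays at 28- or 35-day spacing (35, 28, 28, 35, 28).
The pattern: 4th Sunday of the month.
4th Sunday of February 2004: 2004-02-22.
March 2004 — 4th Sunday is 2004-03-28.
4th Sunday of April 2004: 2004-04-25.
4th Sunday of May 2004: 2004-05-23.
4th Sunday of June 2004: 2004-06-27.

2004-06-27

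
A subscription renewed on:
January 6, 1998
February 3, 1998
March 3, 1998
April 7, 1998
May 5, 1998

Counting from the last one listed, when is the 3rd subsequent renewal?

All dates are Tuesdays, 28, 28, 35, 28 days apart.
Specifically, the 1st Tuesday of each month.
1st Tuesday of June 1998: June 2, 1998.
July 1998 — 1st Tuesday is July 7, 1998.
1st Tuesday of August 1998: August 4, 1998.

August 4, 1998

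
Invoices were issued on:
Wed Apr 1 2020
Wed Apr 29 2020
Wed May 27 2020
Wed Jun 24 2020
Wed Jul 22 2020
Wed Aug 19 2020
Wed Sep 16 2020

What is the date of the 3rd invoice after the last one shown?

Wed Dec 9 2020

Every event comes 28 days after the last (28, 28, 28, 28, 28, 28).
Wed Sep 16 2020 + 28 days = Wed Oct 14 2020.
Wed Oct 14 2020 + 28 days = Wed Nov 11 2020.
Wed Nov 11 2020 + 28 days = Wed Dec 9 2020.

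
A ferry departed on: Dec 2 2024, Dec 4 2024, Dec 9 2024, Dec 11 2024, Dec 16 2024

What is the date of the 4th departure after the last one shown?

Dec 30 2024

Every event lands on a Monday or Wednesday (gaps cycle 2, 5, 2, 5).
So the schedule is: every Monday and Wednesday.
Next Wednesday: Dec 18 2024.
Next Monday: Dec 23 2024.
The following Wednesday is Dec 25 2024.
The following Monday is Dec 30 2024.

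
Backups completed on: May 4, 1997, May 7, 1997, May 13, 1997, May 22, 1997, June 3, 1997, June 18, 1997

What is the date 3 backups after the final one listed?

August 20, 1997

Intervals are 3, 6, 9, 12, 15 days — an arithmetic progression with common difference 3.
Next gap: 18 days. June 18, 1997 + 18 days = July 6, 1997.
Next gap: 21 days. July 6, 1997 + 21 days = July 27, 1997.
Next gap: 24 days. July 27, 1997 + 24 days = August 20, 1997.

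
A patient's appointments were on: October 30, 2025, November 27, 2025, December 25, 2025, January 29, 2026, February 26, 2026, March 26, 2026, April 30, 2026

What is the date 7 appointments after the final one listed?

All Thursdays; the gaps (28, 28, 35, 28, 28, 35) vary with month length.
This is the last Thursday of each month.
May 2026 ends with Thursday May 28, 2026.
Last Thursday of June 2026: June 25, 2026.
Last Thursday of July 2026: July 30, 2026.
Last Thursday of August 2026: August 27, 2026.
Last Thursday of September 2026: September 24, 2026.
Last Thursday of October 2026: October 29, 2026.
Last Thursday of November 2026: November 26, 2026.

November 26, 2026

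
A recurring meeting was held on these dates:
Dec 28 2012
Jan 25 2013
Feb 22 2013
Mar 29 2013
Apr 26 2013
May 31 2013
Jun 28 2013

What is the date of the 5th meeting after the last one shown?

Nov 29 2013

These are Fridays with 28, 28, 35, 28, 35, 28-day gaps.
Each is the final Friday of its month — Mar 29 2013 is past the 28th, so '4th Friday' doesn't fit.
July 2013 ends with Friday Jul 26 2013.
Last Friday of August 2013: Aug 30 2013.
Last Friday of September 2013: Sep 27 2013.
October 2013 ends with Friday Oct 25 2013.
November 2013 ends with Friday Nov 29 2013.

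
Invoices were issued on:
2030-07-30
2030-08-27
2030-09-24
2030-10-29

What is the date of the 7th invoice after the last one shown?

All Tuesdays; the gaps (28, 28, 35) vary with month length.
This is the last Tuesday of each month.
Last Tuesday of November 2030: 2030-11-26.
Last Tuesday of December 2030: 2030-12-31.
January 2031 ends with Tuesday 2031-01-28.
Last Tuesday of February 2031: 2031-02-25.
March 2031 ends with Tuesday 2031-03-25.
Last Tuesday of April 2031: 2031-04-29.
Last Tuesday of May 2031: 2031-05-27.

2031-05-27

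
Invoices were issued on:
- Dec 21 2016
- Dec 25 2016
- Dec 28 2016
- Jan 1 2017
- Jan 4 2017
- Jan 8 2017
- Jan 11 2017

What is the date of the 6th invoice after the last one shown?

The gap pattern 4, 3, 4, 3, 4, 3 repeats every 2 events.
These are the Wednesdays and Sundays of each week.
Next Sunday: Jan 15 2017.
The following Wednesday is Jan 18 2017.
The following Sunday is Jan 22 2017.
Next Wednesday: Jan 25 2017.
The following Sunday is Jan 29 2017.
Next Wednesday: Feb 1 2017.

Feb 1 2017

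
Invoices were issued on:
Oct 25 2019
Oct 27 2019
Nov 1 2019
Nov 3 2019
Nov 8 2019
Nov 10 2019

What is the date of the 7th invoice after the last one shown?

Dec 6 2019

Every event lands on a Friday or Sunday (gaps cycle 2, 5, 2, 5, 2).
So the schedule is: every Friday and Sunday.
The following Friday is Nov 15 2019.
The following Sunday is Nov 17 2019.
Next Friday: Nov 22 2019.
Next Sunday: Nov 24 2019.
The following Friday is Nov 29 2019.
The following Sunday is Dec 1 2019.
The following Friday is Dec 6 2019.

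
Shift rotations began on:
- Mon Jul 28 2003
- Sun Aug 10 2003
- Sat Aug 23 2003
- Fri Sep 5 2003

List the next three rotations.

The spacing is 13, 13, 13 days — always 13 days.
Fri Sep 5 2003 + 13 days = Thu Sep 18 2003.
Thu Sep 18 2003 + 13 days = Wed Oct 1 2003.
Wed Oct 1 2003 + 13 days = Tue Oct 14 2003.

Thu Sep 18 2003, Wed Oct 1 2003, Tue Oct 14 2003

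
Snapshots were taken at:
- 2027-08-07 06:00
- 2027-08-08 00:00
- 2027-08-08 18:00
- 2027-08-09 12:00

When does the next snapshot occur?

2027-08-10 06:00

Gaps: 18, 18, 18 hours — each event is 18 hours after the previous one.
2027-08-09 12:00 + 18 h = 2027-08-10 06:00.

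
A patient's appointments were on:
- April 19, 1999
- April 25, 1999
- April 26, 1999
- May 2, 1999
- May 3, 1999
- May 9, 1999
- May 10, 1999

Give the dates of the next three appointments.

May 16, 1999; May 17, 1999; May 23, 1999

Every event lands on a Monday or Sunday (gaps cycle 6, 1, 6, 1, 6, 1).
So the schedule is: every Monday and Sunday.
The following Sunday is May 16, 1999.
Next Monday: May 17, 1999.
Next Sunday: May 23, 1999.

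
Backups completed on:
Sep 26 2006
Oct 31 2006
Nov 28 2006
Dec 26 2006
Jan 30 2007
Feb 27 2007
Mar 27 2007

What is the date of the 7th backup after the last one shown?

Oct 30 2007

Every date is a Tuesday; gaps 35, 28, 28, 35, 28, 28 days.
Each is the last Tuesday of its month (at least one falls on the 29th or later, ruling out '4th Tuesday').
April 2007 ends with Tuesday Apr 24 2007.
Last Tuesday of May 2007: May 29 2007.
Last Tuesday of June 2007: Jun 26 2007.
Last Tuesday of July 2007: Jul 31 2007.
Last Tuesday of August 2007: Aug 28 2007.
Last Tuesday of September 2007: Sep 25 2007.
Last Tuesday of October 2007: Oct 30 2007.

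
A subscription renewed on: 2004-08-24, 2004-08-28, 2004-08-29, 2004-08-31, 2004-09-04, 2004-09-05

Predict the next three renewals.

2004-09-07, 2004-09-11, 2004-09-12

Every event lands on a Tuesday or Saturday or Sunday (gaps cycle 4, 1, 2, 4, 1).
So the schedule is: every Tuesday, Saturday and Sunday.
The following Tuesday is 2004-09-07.
The following Saturday is 2004-09-11.
Next Sunday: 2004-09-12.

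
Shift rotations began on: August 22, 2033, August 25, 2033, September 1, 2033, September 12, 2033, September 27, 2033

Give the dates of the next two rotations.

October 16, 2033; November 8, 2033

Gaps: 3, 7, 11, 15 days — each gap is 4 larger than the previous one.
Next gap: 19 days. September 27, 2033 + 19 days = October 16, 2033.
Next gap: 23 days. October 16, 2033 + 23 days = November 8, 2033.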